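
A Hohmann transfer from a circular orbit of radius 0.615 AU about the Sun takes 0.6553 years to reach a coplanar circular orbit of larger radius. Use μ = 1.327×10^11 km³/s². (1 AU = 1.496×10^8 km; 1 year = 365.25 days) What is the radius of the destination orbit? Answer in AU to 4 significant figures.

r₂ = 1.780 AU

In km: r₁ = 0.615 × 1.496×10^8 = 9.2004×10^7 km.
Transfer time t = 0.6553 years × 365.25 × 86400 s = 2.067969528×10^7 s, and t = π√(a_t³/μ).
So a_t = (μ t²/π²)^(1/3) = (1.327×10^11 × (2.067969528×10^7)² / π²)^(1/3) = 1.7915×10^8 km.
Since a_t = (r₁ + r₂)/2, r₂ = 2a_t − r₁ = 2×1.7915×10^8 − 9.2004×10^7 = 2.66296×10^8 km.
In AU: r₂ = 2.66296×10^8 / 1.496×10^8 = 1.780 AU.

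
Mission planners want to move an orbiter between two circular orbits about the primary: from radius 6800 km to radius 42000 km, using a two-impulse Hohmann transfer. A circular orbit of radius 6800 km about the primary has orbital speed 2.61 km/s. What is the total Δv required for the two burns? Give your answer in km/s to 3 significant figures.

Δv = 1.31 km/s

From the circular-orbit relation v² = μ/r at r = 6800 km: μ = v²r = (2.61)² × 6800 = 46322.3 km³/s².
Transfer-ellipse semi-major axis a_t = (r₁ + r₂)/2 = (6800 + 42000)/2 = 24400 km.
Circular speed at r₁: v₁ = √(μ/r₁) = √(46322.3/6800) = 2.6100 km/s.
Transfer-orbit speed at r₁ (vis-viva equation): v_p = √[μ(2/r₁ − 1/a_t)] = 3.4243 km/s.
First burn Δv₁ = |v_p − v₁| = 0.8143 km/s.
At r₂, v₂ = √(μ/r₂) = 1.0502 km/s.
Transfer-orbit speed at r₂: v_a = √[μ(2/r₂ − 1/a_t)] = 0.55441 km/s.
Second burn Δv₂ = |v₂ − v_a| = 0.4958 km/s.
Total Δv = Δv₁ + Δv₂ = 1.310 km/s.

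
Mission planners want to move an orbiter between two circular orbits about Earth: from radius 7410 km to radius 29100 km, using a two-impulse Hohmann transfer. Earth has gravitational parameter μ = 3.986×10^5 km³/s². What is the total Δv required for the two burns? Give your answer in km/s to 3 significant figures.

Δv = 3.27 km/s

The Hohmann ellipse has a_t = (r₁ + r₂)/2 = 18255 km.
Circular speed at r₁: v₁ = √(μ/r₁) = √(3.986×10^5/7410) = 7.334 km/s.
Transfer-orbit speed at r₁ (vis-viva equation): v_p = √[μ(2/r₁ − 1/a_t)] = 9.260 km/s.
First burn Δv₁ = |v_p − v₁| = 1.926 km/s.
Circular speed at r₂: v₂ = √(μ/r₂) = 3.701 km/s.
Transfer-orbit speed at r₂: v_a = √[μ(2/r₂ − 1/a_t)] = 2.358 km/s.
Second burn Δv₂ = |v₂ − v_a| = 1.343 km/s.
Δv = Δv₁ + Δv₂ = 1.926 + 1.343 = 3.269 km/s.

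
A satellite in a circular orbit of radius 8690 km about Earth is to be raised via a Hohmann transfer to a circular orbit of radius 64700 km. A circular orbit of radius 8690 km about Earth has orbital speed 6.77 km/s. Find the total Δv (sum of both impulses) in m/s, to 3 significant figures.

From the circular-orbit relation v² = μ/r at r = 8690 km: μ = v²r = (6.77)² × 8690 = 3.98288×10^5 km³/s².
Semi-major axis of the transfer orbit: a_t = (8690 + 64700)/2 = 36695 km.
Circular speed at r₁: v₁ = √(μ/r₁) = √(3.98288×10^5/8690) = 6.7700 km/s.
Transfer-orbit speed at r₁ (vis-viva): v_p = √[μ(2/r₁ − 1/a_t)] = 8.9895 km/s.
First burn Δv₁ = |v_p − v₁| = 2.2195 km/s.
Circular speed at r₂: v₂ = √(μ/r₂) = 2.4811 km/s.
Transfer-orbit speed at r₂: v_a = √[μ(2/r₂ − 1/a_t)] = 1.2074 km/s.
Second burn Δv₂ = |v₂ − v_a| = 1.2737 km/s.
Δv = Δv₁ + Δv₂ = 2.2195 + 1.2737 = 3.493 km/s.

Δv = 3490 m/s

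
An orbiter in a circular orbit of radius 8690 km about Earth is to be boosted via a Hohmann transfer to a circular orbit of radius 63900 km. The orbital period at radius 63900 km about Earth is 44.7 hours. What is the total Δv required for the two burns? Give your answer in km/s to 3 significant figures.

Δv = 3.49 km/s

From Kepler's third law T² = 4π²r³/μ at r = 63900 km, T = 44.7 hours = 44.7 × 3600 s = 1.6092×10^5 s: μ = 4π²r³/T² = 3.97779×10^5 km³/s².
Transfer-ellipse semi-major axis a_t = (r₁ + r₂)/2 = (8690 + 63900)/2 = 36295 km.
At r₁ the circular-orbit speed is v₁ = √(μ/r₁) = 6.76568 km/s.
On the transfer ellipse at r₁, vis-viva gives v_p = √[μ(2/r₁ − 1/a_t)] = 8.97715 km/s.
First burn Δv₁ = |v_p − v₁| = 2.2115 km/s.
At r₂, v₂ = √(μ/r₂) = 2.4950 km/s.
Transfer-orbit speed at r₂: v_a = √[μ(2/r₂ − 1/a_t)] = 1.2208 km/s.
Second burn Δv₂ = |v₂ − v_a| = 1.2742 km/s.
Δv = Δv₁ + Δv₂ = 2.2115 + 1.2742 = 3.486 km/s.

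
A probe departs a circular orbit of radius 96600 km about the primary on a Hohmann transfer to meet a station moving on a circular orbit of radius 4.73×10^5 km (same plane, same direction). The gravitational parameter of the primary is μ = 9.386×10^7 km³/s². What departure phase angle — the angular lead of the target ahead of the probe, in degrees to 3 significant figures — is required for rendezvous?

Transfer-ellipse semi-major axis a_t = (r₁ + r₂)/2 = (96600 + 4.730×10^5)/2 = 2.848×10^5 km.
The half-period of the transfer ellipse is t = π√(a_t³/μ) = 49286 s.
Target angular speed ω₂ = √(μ/r₂³) = 2.9782×10^-5 rad/s.
Angle swept by the target during transfer: ω₂·t = 1.4678 rad = 84.10°.
Arrival is 180° from departure on the ellipse, so φ = 180° − 84.10° = 95.9°.

φ = 95.9°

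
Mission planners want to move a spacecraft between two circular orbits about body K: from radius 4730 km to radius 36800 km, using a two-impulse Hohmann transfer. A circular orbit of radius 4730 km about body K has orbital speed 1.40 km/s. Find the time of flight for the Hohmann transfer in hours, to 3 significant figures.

From the circular-orbit relation v² = μ/r at r = 4730 km: μ = v²r = (1.40)² × 4730 = 9270.80 km³/s².
Semi-major axis of the transfer orbit: a_t = (4730 + 36800)/2 = 20765 km.
By Kepler's third law the transfer-orbit period is T = 2π√(a_t³/μ), so t = T/2 = 97630 s.
Converting: 97630 s ÷ 3600 s/hour = 27.1 hours.

t = 27.1 hours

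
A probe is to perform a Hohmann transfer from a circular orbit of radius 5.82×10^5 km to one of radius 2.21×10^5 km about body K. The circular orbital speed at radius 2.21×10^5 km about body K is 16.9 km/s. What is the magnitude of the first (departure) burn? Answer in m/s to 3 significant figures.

From the circular-orbit relation v² = μ/r at r = 2.21×10^5 km: μ = v²r = (16.9)² × 2.21×10^5 = 6.31198×10^7 km³/s².
The Hohmann ellipse has a_t = (r₁ + r₂)/2 = 4.015×10^5 km.
Circular speed at r = 5.820×10^5 km: v_c = √(μ/r) = 10.414 km/s.
Vis-viva on the transfer ellipse at r = 5.820×10^5 km gives v_t = √[μ(2/r − 1/a_t)] = 7.7264 km/s.
Δv₁ = |v_t − v_c| = |7.7264 − 10.414| = 2.688 km/s.

Δv₁ = 2690 m/s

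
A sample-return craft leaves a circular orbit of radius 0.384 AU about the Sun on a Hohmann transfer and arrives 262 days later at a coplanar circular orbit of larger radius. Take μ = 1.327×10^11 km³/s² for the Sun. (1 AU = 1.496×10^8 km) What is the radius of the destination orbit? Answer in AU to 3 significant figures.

In km: r₁ = 0.384 × 1.496×10^8 = 5.74464×10^7 km.
Transfer time t = 262 days = 2.26368×10^7 s, and t = π√(a_t³/μ).
So a_t = (μ t²/π²)^(1/3) = (1.327×10^11 × (2.26368×10^7)² / π²)^(1/3) = 1.9028×10^8 km.
Since a_t = (r₁ + r₂)/2, r₂ = 2a_t − r₁ = 2×1.9028×10^8 − 5.74464×10^7 = 3.231136×10^8 km.
In AU: r₂ = 3.231136×10^8 / 1.496×10^8 = 2.16 AU.

r₂ = 2.16 AU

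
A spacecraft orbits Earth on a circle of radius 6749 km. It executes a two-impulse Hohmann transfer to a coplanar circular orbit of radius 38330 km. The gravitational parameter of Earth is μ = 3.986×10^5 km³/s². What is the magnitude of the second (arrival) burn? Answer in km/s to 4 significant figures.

Transfer-ellipse semi-major axis a_t = (r₁ + r₂)/2 = (6749 + 38330)/2 = 22539.5 km.
On the circular orbit at r = 38330 km, v_c = √(μ/r) = 3.225 km/s.
Vis-viva on the transfer ellipse at r = 38330 km gives v_t = √[μ(2/r − 1/a_t)] = 1.765 km/s.
Δv₂ = |v_t − v_c| = |1.765 − 3.225| = 1.460 km/s.

Δv₂ = 1.460 km/s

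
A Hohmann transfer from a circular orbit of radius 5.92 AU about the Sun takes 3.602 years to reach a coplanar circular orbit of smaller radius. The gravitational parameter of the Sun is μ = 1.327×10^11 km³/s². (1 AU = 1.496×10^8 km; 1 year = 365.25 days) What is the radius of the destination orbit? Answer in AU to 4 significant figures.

r₂ = 1.540 AU

In km: r₁ = 5.92 × 1.496×10^8 = 8.85632×10^8 km.
Transfer time t = 3.602 years × 365.25 × 86400 s = 1.136704752×10^8 s, and t = π√(a_t³/μ).
So a_t = (μ t²/π²)^(1/3) = (1.327×10^11 × (1.136704752×10^8)² / π²)^(1/3) = 5.5798×10^8 km.
Since a_t = (r₁ + r₂)/2, r₂ = 2a_t − r₁ = 2×5.5798×10^8 − 8.85632×10^8 = 2.30328×10^8 km.
In AU: r₂ = 2.30328×10^8 / 1.496×10^8 = 1.540 AU.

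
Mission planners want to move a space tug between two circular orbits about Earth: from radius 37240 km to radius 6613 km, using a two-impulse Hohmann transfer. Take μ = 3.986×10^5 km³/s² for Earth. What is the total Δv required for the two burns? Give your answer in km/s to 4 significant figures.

Semi-major axis of the transfer orbit: a_t = (37240 + 6613)/2 = 21926.5 km.
Circular speed at r₁: v₁ = √(μ/r₁) = √(3.986×10^5/37240) = 3.272 km/s.
Transfer-orbit speed at r₁ (v² = μ(2/r − 1/a)): v_a = √[μ(2/r₁ − 1/a_t)] = 1.797 km/s.
First burn Δv₁ = |v_a − v₁| = 1.475 km/s.
Circular speed at r₂: v₂ = √(μ/r₂) = 7.7637 km/s.
Transfer-orbit speed at r₂: v_p = √[μ(2/r₂ − 1/a_t)] = 10.118 km/s.
Second burn Δv₂ = |v₂ − v_p| = 2.354 km/s.
Δv = Δv₁ + Δv₂ = 1.475 + 2.354 = 3.829 km/s.

Δv = 3.829 km/s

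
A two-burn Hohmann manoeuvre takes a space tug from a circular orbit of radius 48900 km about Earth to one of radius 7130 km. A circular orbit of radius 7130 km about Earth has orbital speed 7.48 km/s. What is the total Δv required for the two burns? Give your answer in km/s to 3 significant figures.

Δv = 3.82 km/s

From the circular-orbit relation v² = μ/r at r = 7130 km: μ = v²r = (7.48)² × 7130 = 3.98926×10^5 km³/s².
The Hohmann ellipse has a_t = (r₁ + r₂)/2 = 28015 km.
At r₁ the circular-orbit speed is v₁ = √(μ/r₁) = 2.8562 km/s.
Transfer-orbit speed at r₁ (vis-viva equation): v_a = √[μ(2/r₁ − 1/a_t)] = 1.4409 km/s.
First burn Δv₁ = |v_a − v₁| = 1.4153 km/s.
Circular speed at r₂: v₂ = √(μ/r₂) = 7.4800 km/s.
Transfer-orbit speed at r₂: v_p = √[μ(2/r₂ − 1/a_t)] = 9.8824 km/s.
Second burn Δv₂ = |v₂ − v_p| = 2.4024 km/s.
Total Δv = Δv₁ + Δv₂ = 3.818 km/s.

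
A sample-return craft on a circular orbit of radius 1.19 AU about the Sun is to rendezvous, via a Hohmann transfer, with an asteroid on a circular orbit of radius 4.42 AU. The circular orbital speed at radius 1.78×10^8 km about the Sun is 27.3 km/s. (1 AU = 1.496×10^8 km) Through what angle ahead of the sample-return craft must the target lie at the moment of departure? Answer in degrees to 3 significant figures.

φ = 89.0°

From the circular-orbit relation v² = μ/r at r = 1.78×10^8 km: μ = v²r = (27.3)² × 1.78×10^8 = 1.32662×10^11 km³/s².
In km: r₁ = 1.19 × 1.496×10^8 = 1.78024×10^8 km; r₂ = 4.42 × 1.496×10^8 = 6.61232×10^8 km.
The Hohmann ellipse has a_t = (r₁ + r₂)/2 = 4.19628×10^8 km.
Transfer time t = π√(a_t³/μ) = 7.4144×10^7 s.
Target angular speed ω₂ = √(μ/r₂³) = 2.1421×10^-8 rad/s.
Angle swept by the target during transfer: ω₂·t = 1.5882 rad = 91.00°.
The sample-return craft traverses 180° on the transfer ellipse, so the target must lead by 180° − 91.00° = 89.0°.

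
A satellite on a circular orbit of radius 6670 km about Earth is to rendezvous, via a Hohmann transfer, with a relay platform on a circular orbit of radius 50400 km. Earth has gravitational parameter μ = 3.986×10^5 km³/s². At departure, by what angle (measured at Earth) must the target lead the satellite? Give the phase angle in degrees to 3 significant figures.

φ = 103°

The Hohmann ellipse has a_t = (r₁ + r₂)/2 = 28535 km.
Transfer time t = π√(a_t³/μ) = 23985.5 s.
The target's mean motion on its circular orbit is ω₂ = √(μ/r₂³) = 5.57985×10^-5 rad/s.
Angle swept by the target during transfer: ω₂·t = 1.3384 rad = 76.68°.
The satellite traverses 180° on the transfer ellipse, so the target must lead by 180° − 76.68° = 103°.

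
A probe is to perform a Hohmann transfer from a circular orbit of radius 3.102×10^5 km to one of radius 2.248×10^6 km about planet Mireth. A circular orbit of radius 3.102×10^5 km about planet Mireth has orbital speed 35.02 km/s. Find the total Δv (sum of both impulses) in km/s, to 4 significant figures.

From the circular-orbit relation v² = μ/r at r = 3.102×10^5 km: μ = v²r = (35.02)² × 3.102×10^5 = 3.80429×10^8 km³/s².
Semi-major axis of the transfer orbit: a_t = (3.102×10^5 + 2.248×10^6)/2 = 1.2791×10^6 km.
At r₁ the circular-orbit speed is v₁ = √(μ/r₁) = 35.02 km/s.
On the transfer ellipse at r₁, vis-viva gives v_p = √[μ(2/r₁ − 1/a_t)] = 46.43 km/s.
First burn Δv₁ = |v_p − v₁| = 11.41 km/s.
At r₂, v₂ = √(μ/r₂) = 13.009 km/s.
Transfer-orbit speed at r₂: v_a = √[μ(2/r₂ − 1/a_t)] = 6.4063 km/s.
Second burn Δv₂ = |v₂ − v_a| = 6.603 km/s.
Δv = Δv₁ + Δv₂ = 11.41 + 6.603 = 18.01 km/s.

Δv = 18.01 km/s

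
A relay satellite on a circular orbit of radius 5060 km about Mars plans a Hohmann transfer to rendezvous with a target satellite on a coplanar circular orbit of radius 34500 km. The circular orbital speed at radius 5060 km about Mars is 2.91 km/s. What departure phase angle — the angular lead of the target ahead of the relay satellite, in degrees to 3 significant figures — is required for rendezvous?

φ = 102°

From the circular-orbit relation v² = μ/r at r = 5060 km: μ = v²r = (2.91)² × 5060 = 42848.6 km³/s².
Transfer-ellipse semi-major axis a_t = (r₁ + r₂)/2 = (5060 + 34500)/2 = 19780 km.
The half-period of the transfer ellipse is t = π√(a_t³/μ) = 42220 s.
Target angular speed ω₂ = √(μ/r₂³) = 3.2303×10^-5 rad/s.
Angle swept by the target during transfer: ω₂·t = 1.3638 rad = 78.14°.
Arrival is 180° from departure on the ellipse, so φ = 180° − 78.14° = 102°.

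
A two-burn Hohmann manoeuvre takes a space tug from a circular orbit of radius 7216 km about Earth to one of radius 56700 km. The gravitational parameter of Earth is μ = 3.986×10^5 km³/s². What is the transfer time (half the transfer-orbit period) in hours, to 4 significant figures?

t = 7.897 hours

Semi-major axis of the transfer orbit: a_t = (7216 + 56700)/2 = 31958 km.
Transfer time t = π√(a_t³/μ) = π√((31958)³ / 3.986×10^5) = 28430 s.
Converting: 28430 s ÷ 3600 s/hour = 7.897 hours.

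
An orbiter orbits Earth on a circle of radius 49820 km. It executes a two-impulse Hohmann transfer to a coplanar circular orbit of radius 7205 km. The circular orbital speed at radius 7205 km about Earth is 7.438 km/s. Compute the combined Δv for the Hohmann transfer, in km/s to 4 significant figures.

Δv = 3.801 km/s

From the circular-orbit relation v² = μ/r at r = 7205 km: μ = v²r = (7.438)² × 7205 = 3.98608×10^5 km³/s².
The Hohmann ellipse has a_t = (r₁ + r₂)/2 = 28512.5 km.
Circular speed at r₁: v₁ = √(μ/r₁) = √(3.98608×10^5/49820) = 2.829 km/s.
Transfer-orbit speed at r₁ (vis-viva equation): v_a = √[μ(2/r₁ − 1/a_t)] = 1.422 km/s.
First burn Δv₁ = |v_a − v₁| = 1.407 km/s.
Circular speed at r₂: v₂ = √(μ/r₂) = 7.438 km/s.
Transfer-orbit speed at r₂: v_p = √[μ(2/r₂ − 1/a_t)] = 9.832 km/s.
Second burn Δv₂ = |v₂ − v_p| = 2.394 km/s.
Total Δv = Δv₁ + Δv₂ = 3.801 km/s.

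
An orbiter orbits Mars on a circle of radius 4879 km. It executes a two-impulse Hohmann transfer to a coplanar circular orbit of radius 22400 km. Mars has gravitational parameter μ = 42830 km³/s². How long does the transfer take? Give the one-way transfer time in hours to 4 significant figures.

Semi-major axis of the transfer orbit: a_t = (4879 + 22400)/2 = 13639.5 km.
Transfer time t = π√(a_t³/μ) = π√((13639.5)³ / 42830) = 24180 s.
Converting: 24180 s ÷ 3600 s/hour = 6.717 hours.

t = 6.717 hours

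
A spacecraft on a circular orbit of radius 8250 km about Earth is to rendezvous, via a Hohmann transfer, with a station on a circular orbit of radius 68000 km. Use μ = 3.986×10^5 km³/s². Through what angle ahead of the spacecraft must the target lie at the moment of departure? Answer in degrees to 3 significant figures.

Semi-major axis of the transfer orbit: a_t = (8250 + 68000)/2 = 38125 km.
Transfer time t = π√(a_t³/μ) = 37040 s.
Target angular speed ω₂ = √(μ/r₂³) = 3.560×10^-5 rad/s.
Angle swept by the target during transfer: ω₂·t = 1.319 rad = 75.57°.
Arrival is 180° from departure on the ellipse, so φ = 180° − 75.57° = 104°.

φ = 104°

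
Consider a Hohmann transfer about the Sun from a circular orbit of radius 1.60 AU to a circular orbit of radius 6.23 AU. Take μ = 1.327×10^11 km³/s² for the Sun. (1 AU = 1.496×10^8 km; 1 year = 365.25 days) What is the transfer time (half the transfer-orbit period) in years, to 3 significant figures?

t = 3.87 years

In km: r₁ = 1.60 × 1.496×10^8 = 2.3936×10^8 km; r₂ = 6.23 × 1.496×10^8 = 9.32008×10^8 km.
Semi-major axis of the transfer orbit: a_t = (2.3936×10^8 + 9.32008×10^8)/2 = 5.85684×10^8 km.
Half the transfer-orbit period gives t = π√(a_t³/μ) = 1.222×10^8 s.
Converting: 1.222×10^8 s ÷ 3.15576×10^7 s/year (365.25 × 86400) = 3.87 years.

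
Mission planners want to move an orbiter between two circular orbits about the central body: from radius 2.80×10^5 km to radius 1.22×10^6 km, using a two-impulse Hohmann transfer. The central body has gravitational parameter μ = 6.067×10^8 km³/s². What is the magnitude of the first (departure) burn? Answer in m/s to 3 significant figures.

The Hohmann ellipse has a_t = (r₁ + r₂)/2 = 7.500×10^5 km.
On the circular orbit at r = 2.800×10^5 km, v_c = √(μ/r) = 46.55 km/s.
Vis-viva on the transfer ellipse at r = 2.800×10^5 km gives v_t = √[μ(2/r − 1/a_t)] = 59.37 km/s.
Δv₁ = |v_t − v_c| = |59.37 − 46.55| = 12.82 km/s.

Δv₁ = 12800 m/s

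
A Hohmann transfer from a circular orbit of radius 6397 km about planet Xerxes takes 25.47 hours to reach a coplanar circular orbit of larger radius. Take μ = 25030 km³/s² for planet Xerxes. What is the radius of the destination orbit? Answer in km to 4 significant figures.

r₂ = 49060 km

Transfer time t = 25.47 hours = 91692 s, and t = π√(a_t³/μ).
So a_t = (μ t²/π²)^(1/3) = (25030 × (91692)² / π²)^(1/3) = 27729 km.
Since a_t = (r₁ + r₂)/2, r₂ = 2a_t − r₁ = 2×27729 − 6397 = 49061 km.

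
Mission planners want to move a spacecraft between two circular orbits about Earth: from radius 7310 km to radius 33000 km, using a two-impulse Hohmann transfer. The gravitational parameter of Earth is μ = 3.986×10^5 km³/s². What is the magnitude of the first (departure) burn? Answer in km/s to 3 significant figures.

Transfer-ellipse semi-major axis a_t = (r₁ + r₂)/2 = (7310 + 33000)/2 = 20155 km.
On the circular orbit at r = 7310 km, v_c = √(μ/r) = 7.38431 km/s.
Transfer-orbit speed at the same r (vis-viva, a = a_t): v_t = √[μ(2/r − 1/a_t)] = 9.44878 km/s.
Δv₁ = |v_t − v_c| = |9.44878 − 7.38431| = 2.064 km/s.

Δv₁ = 2.06 km/s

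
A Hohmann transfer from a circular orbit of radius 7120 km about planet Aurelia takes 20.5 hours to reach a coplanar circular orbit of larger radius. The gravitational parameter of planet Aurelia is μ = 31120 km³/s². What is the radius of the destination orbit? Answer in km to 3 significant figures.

Transfer time t = 20.5 hours = 73800 s, and t = π√(a_t³/μ).
So a_t = (μ t²/π²)^(1/3) = (31120 × (73800)² / π²)^(1/3) = 25800 km.
Since a_t = (r₁ + r₂)/2, r₂ = 2a_t − r₁ = 2×25800 − 7120 = 44480 km.

r₂ = 44500 km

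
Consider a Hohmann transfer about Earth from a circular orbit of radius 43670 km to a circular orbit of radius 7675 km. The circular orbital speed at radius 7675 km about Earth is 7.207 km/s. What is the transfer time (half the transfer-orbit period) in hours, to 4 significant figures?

t = 5.685 hours

From the circular-orbit relation v² = μ/r at r = 7675 km: μ = v²r = (7.207)² × 7675 = 3.98646×10^5 km³/s².
Semi-major axis of the transfer orbit: a_t = (43670 + 7675)/2 = 25672.5 km.
By Kepler's third law the transfer-orbit period is T = 2π√(a_t³/μ), so t = T/2 = 20467 s.
Converting: 20467 s ÷ 3600 s/hour = 5.685 hours.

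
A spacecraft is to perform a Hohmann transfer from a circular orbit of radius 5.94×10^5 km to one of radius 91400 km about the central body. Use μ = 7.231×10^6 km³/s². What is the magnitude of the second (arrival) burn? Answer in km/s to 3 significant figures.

Δv₂ = 2.82 km/s

Semi-major axis of the transfer orbit: a_t = (5.940×10^5 + 91400)/2 = 3.427×10^5 km.
Circular speed at r = 91400 km: v_c = √(μ/r) = 8.89459 km/s.
Transfer-orbit speed at the same r (vis-viva, a = a_t): v_t = √[μ(2/r − 1/a_t)] = 11.7101 km/s.
Δv₂ = |v_t − v_c| = |11.7101 − 8.89459| = 2.816 km/s.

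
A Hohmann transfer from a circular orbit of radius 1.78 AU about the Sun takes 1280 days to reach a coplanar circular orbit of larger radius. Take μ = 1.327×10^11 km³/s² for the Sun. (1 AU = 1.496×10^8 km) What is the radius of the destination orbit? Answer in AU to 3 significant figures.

In km: r₁ = 1.78 × 1.496×10^8 = 2.66288×10^8 km.
Transfer time t = 1280 days = 1.10592×10^8 s, and t = π√(a_t³/μ).
So a_t = (μ t²/π²)^(1/3) = (1.327×10^11 × (1.10592×10^8)² / π²)^(1/3) = 5.4786×10^8 km.
Since a_t = (r₁ + r₂)/2, r₂ = 2a_t − r₁ = 2×5.4786×10^8 − 2.66288×10^8 = 8.29432×10^8 km.
In AU: r₂ = 8.29432×10^8 / 1.496×10^8 = 5.54 AU.

r₂ = 5.54 AU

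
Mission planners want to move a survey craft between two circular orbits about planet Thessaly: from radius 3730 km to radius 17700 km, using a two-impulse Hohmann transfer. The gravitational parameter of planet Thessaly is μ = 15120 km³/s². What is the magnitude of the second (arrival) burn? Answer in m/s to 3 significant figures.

Semi-major axis of the transfer orbit: a_t = (3730 + 17700)/2 = 10715 km.
Circular speed at r = 17700 km: v_c = √(μ/r) = 0.9242 km/s.
Vis-viva on the transfer ellipse at r = 17700 km gives v_t = √[μ(2/r − 1/a_t)] = 0.5453 km/s.
Δv₂ = |v_t − v_c| = |0.5453 − 0.9242| = 0.3789 km/s.

Δv₂ = 379 m/s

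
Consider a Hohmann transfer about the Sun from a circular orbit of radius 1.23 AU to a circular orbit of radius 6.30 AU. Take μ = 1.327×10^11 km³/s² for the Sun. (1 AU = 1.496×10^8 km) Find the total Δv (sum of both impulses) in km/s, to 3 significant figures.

Δv = 13.0 km/s

In km: r₁ = 1.23 × 1.496×10^8 = 1.84008×10^8 km; r₂ = 6.30 × 1.496×10^8 = 9.4248×10^8 km.
Semi-major axis of the transfer orbit: a_t = (1.84008×10^8 + 9.4248×10^8)/2 = 5.63244×10^8 km.
At r₁ the circular-orbit speed is v₁ = √(μ/r₁) = 26.85450 km/s.
Transfer-orbit speed at r₁ (vis-viva): v_p = √[μ(2/r₁ − 1/a_t)] = 34.73801 km/s.
First burn Δv₁ = |v_p − v₁| = 7.884 km/s.
At r₂, v₂ = √(μ/r₂) = 11.866 km/s.
Transfer-orbit speed at r₂: v_a = √[μ(2/r₂ − 1/a_t)] = 6.7822 km/s.
Second burn Δv₂ = |v₂ − v_a| = 5.084 km/s.
Δv = Δv₁ + Δv₂ = 7.884 + 5.084 = 12.97 km/s.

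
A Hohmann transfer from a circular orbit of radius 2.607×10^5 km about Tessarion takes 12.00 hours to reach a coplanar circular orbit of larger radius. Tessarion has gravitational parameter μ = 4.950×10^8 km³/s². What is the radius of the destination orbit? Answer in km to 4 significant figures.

Transfer time t = 12.00 hours = 43200 s, and t = π√(a_t³/μ).
So a_t = (μ t²/π²)^(1/3) = (4.950×10^8 × (43200)² / π²)^(1/3) = 4.5404×10^5 km.
Since a_t = (r₁ + r₂)/2, r₂ = 2a_t − r₁ = 2×4.5404×10^5 − 2.607×10^5 = 6.4738×10^5 km.

r₂ = 6.474×10^5 km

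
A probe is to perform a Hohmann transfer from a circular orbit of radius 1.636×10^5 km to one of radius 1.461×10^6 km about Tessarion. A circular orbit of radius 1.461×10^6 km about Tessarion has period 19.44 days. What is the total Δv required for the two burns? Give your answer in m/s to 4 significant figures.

From Kepler's third law T² = 4π²r³/μ at r = 1.461×10^6 km, T = 19.44 days = 19.44 × 86400 s = 1.679616×10^6 s: μ = 4π²r³/T² = 4.36406×10^7 km³/s².
Semi-major axis of the transfer orbit: a_t = (1.636×10^5 + 1.461×10^6)/2 = 8.123×10^5 km.
At r₁ the circular-orbit speed is v₁ = √(μ/r₁) = 16.333 km/s.
On the transfer ellipse at r₁, vis-viva gives v_p = √[μ(2/r₁ − 1/a_t)] = 21.904 km/s.
First burn Δv₁ = |v_p − v₁| = 5.571 km/s.
Circular speed at r₂: v₂ = √(μ/r₂) = 5.4654 km/s.
Transfer-orbit speed at r₂: v_a = √[μ(2/r₂ − 1/a_t)] = 2.4528 km/s.
Second burn Δv₂ = |v₂ − v_a| = 3.013 km/s.
Total Δv = Δv₁ + Δv₂ = 8.584 km/s.

Δv = 8584 m/s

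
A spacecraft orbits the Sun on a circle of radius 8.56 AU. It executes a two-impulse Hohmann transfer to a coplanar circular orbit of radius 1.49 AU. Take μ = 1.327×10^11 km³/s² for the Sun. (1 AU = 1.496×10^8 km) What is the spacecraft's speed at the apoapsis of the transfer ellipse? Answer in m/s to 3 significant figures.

In km: r₁ = 8.56 × 1.496×10^8 = 1.280576×10^9 km; r₂ = 1.49 × 1.496×10^8 = 2.22904×10^8 km.
Semi-major axis of the transfer orbit: a_t = (1.280576×10^9 + 2.22904×10^8)/2 = 7.5174×10^8 km.
At apoapsis, r = 1.280576×10^9 km.
Applying v² = μ(2/r − 1/a_t): v = 5.543 km/s.

v = 5540 m/s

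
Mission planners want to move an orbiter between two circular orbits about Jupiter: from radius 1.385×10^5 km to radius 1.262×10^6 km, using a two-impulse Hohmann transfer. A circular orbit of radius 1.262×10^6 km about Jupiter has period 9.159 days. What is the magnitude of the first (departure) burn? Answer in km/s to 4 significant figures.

From Kepler's third law T² = 4π²r³/μ at r = 1.262×10^6 km, T = 9.159 days = 9.159 × 86400 s = 7.913376×10^5 s: μ = 4π²r³/T² = 1.26711×10^8 km³/s².
Semi-major axis of the transfer orbit: a_t = (1.385×10^5 + 1.262×10^6)/2 = 7.0025×10^5 km.
Circular speed at r = 1.385×10^5 km: v_c = √(μ/r) = 30.25 km/s.
Transfer-orbit speed at the same r (vis-viva, a = a_t): v_t = √[μ(2/r − 1/a_t)] = 40.61 km/s.
Δv₁ = |v_t − v_c| = |40.61 − 30.25| = 10.36 km/s.

Δv₁ = 10.36 km/s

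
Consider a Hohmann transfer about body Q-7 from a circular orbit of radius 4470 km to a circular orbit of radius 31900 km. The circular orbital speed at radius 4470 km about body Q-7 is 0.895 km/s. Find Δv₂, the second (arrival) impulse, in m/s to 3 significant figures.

Δv₂ = 169 m/s

From the circular-orbit relation v² = μ/r at r = 4470 km: μ = v²r = (0.895)² × 4470 = 3580.58 km³/s².
Semi-major axis of the transfer orbit: a_t = (4470 + 31900)/2 = 18185 km.
Circular speed at r = 31900 km: v_c = √(μ/r) = 0.3350 km/s.
Transfer-orbit speed at the same r (vis-viva, a = a_t): v_t = √[μ(2/r − 1/a_t)] = 0.1661 km/s.
Δv₂ = |v_t − v_c| = |0.1661 − 0.3350| = 0.1689 km/s.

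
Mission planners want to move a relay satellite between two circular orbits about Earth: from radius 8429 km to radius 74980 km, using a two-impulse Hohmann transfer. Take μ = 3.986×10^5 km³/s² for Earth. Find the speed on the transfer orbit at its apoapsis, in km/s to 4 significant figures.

v = 1.037 km/s

Transfer-ellipse semi-major axis a_t = (r₁ + r₂)/2 = (8429 + 74980)/2 = 41704.5 km.
At apoapsis, r = 74980 km.
From the vis-viva equation, v = √[μ(2/r − 1/a_t)] = 1.037 km/s.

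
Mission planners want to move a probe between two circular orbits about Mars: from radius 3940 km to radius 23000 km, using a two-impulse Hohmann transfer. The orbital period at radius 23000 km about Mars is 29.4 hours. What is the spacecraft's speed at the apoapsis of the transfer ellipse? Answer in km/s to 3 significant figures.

From Kepler's third law T² = 4π²r³/μ at r = 23000 km, T = 29.4 hours = 29.4 × 3600 s = 1.0584×10^5 s: μ = 4π²r³/T² = 42878.9 km³/s².
Transfer-ellipse semi-major axis a_t = (r₁ + r₂)/2 = (3940 + 23000)/2 = 13470 km.
At apoapsis, r = 23000 km.
Applying v² = μ(2/r − 1/a_t): v = 0.7385 km/s.

v = 0.738 km/s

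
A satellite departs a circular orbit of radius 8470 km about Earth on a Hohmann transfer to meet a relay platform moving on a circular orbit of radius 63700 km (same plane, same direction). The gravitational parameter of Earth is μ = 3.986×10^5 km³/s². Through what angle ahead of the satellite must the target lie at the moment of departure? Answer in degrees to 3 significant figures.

φ = 103°

Transfer-ellipse semi-major axis a_t = (r₁ + r₂)/2 = (8470 + 63700)/2 = 36085 km.
The half-period of the transfer ellipse is t = π√(a_t³/μ) = 34110 s.
Target angular speed ω₂ = √(μ/r₂³) = 3.927×10^-5 rad/s.
Angle swept by the target during transfer: ω₂·t = 1.3395 rad = 76.75°.
Arrival is 180° from departure on the ellipse, so φ = 180° − 76.75° = 103°.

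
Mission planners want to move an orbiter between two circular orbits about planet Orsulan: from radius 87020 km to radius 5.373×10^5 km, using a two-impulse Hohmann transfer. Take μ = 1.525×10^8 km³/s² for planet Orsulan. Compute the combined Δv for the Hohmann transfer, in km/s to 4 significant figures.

Δv = 21.01 km/s

Transfer-ellipse semi-major axis a_t = (r₁ + r₂)/2 = (87020 + 5.373×10^5)/2 = 3.1216×10^5 km.
Circular speed at r₁: v₁ = √(μ/r₁) = √(1.525×10^8/87020) = 41.86 km/s.
On the transfer ellipse at r₁, vis-viva gives v_p = √[μ(2/r₁ − 1/a_t)] = 54.92 km/s.
First burn Δv₁ = |v_p − v₁| = 13.06 km/s.
At r₂, v₂ = √(μ/r₂) = 16.847 km/s.
Transfer-orbit speed at r₂: v_a = √[μ(2/r₂ − 1/a_t)] = 8.8950 km/s.
Second burn Δv₂ = |v₂ − v_a| = 7.952 km/s.
Total Δv = Δv₁ + Δv₂ = 21.01 km/s.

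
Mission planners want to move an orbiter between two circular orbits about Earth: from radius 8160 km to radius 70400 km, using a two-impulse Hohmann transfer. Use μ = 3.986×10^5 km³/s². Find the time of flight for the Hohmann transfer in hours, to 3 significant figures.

Transfer-ellipse semi-major axis a_t = (r₁ + r₂)/2 = (8160 + 70400)/2 = 39280 km.
Half the transfer-orbit period gives t = π√(a_t³/μ) = 38740 s.
Converting: 38740 s ÷ 3600 s/hour = 10.8 hours.

t = 10.8 hours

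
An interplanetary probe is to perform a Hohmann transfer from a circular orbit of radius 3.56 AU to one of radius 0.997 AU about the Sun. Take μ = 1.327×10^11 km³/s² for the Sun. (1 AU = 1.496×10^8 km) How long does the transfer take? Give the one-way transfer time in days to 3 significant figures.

In km: r₁ = 3.56 × 1.496×10^8 = 5.32576×10^8 km; r₂ = 0.997 × 1.496×10^8 = 1.491512×10^8 km.
Semi-major axis of the transfer orbit: a_t = (5.32576×10^8 + 1.491512×10^8)/2 = 3.408636×10^8 km.
Half the transfer-orbit period gives t = π√(a_t³/μ) = 5.427×10^7 s.
Converting: 5.427×10^7 s ÷ 86400 s/day = 628 days.

t = 628 days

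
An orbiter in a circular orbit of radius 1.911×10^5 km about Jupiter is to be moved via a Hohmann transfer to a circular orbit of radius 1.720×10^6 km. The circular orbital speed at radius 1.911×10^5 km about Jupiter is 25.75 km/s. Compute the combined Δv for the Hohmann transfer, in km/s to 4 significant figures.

From the circular-orbit relation v² = μ/r at r = 1.911×10^5 km: μ = v²r = (25.75)² × 1.911×10^5 = 1.26711×10^8 km³/s².
The Hohmann ellipse has a_t = (r₁ + r₂)/2 = 9.5555×10^5 km.
At r₁ the circular-orbit speed is v₁ = √(μ/r₁) = 25.750 km/s.
On the transfer ellipse at r₁, vis-viva equation gives v_p = √[μ(2/r₁ − 1/a_t)] = 34.547 km/s.
First burn Δv₁ = |v_p − v₁| = 8.797 km/s.
At r₂, v₂ = √(μ/r₂) = 8.583 km/s.
Transfer-orbit speed at r₂: v_a = √[μ(2/r₂ − 1/a_t)] = 3.838 km/s.
Second burn Δv₂ = |v₂ − v_a| = 4.745 km/s.
Total Δv = Δv₁ + Δv₂ = 13.54 km/s.

Δv = 13.54 km/s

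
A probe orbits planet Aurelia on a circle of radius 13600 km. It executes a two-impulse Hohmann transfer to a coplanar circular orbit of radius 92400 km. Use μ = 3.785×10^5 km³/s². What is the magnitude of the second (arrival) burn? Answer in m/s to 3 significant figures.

Δv₂ = 999 m/s

Transfer-ellipse semi-major axis a_t = (r₁ + r₂)/2 = (13600 + 92400)/2 = 53000 km.
On the circular orbit at r = 92400 km, v_c = √(μ/r) = 2.0239 km/s.
Transfer-orbit speed at the same r (vis-viva, a = a_t): v_t = √[μ(2/r − 1/a_t)] = 1.0252 km/s.
Δv₂ = |v_t − v_c| = |1.0252 − 2.0239| = 0.9987 km/s.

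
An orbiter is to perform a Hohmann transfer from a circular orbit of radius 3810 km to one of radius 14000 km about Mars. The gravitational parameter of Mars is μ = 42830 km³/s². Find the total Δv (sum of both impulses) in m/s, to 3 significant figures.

Transfer-ellipse semi-major axis a_t = (r₁ + r₂)/2 = (3810 + 14000)/2 = 8905 km.
Circular speed at r₁: v₁ = √(μ/r₁) = √(42830/3810) = 3.35283 km/s.
Transfer-orbit speed at r₁ (vis-viva equation): v_p = √[μ(2/r₁ − 1/a_t)] = 4.20396 km/s.
First burn Δv₁ = |v_p − v₁| = 0.8511 km/s.
Circular speed at r₂: v₂ = √(μ/r₂) = 1.749 km/s.
Transfer-orbit speed at r₂: v_a = √[μ(2/r₂ − 1/a_t)] = 1.144 km/s.
Second burn Δv₂ = |v₂ − v_a| = 0.6050 km/s.
Total Δv = Δv₁ + Δv₂ = 1.456 km/s.

Δv = 1460 m/s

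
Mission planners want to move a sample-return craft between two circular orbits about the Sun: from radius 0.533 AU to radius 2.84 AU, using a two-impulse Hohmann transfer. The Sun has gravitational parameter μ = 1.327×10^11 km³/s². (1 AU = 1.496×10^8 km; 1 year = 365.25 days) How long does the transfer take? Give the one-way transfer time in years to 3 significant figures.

In km: r₁ = 0.533 × 1.496×10^8 = 7.97368×10^7 km; r₂ = 2.84 × 1.496×10^8 = 4.24864×10^8 km.
Semi-major axis of the transfer orbit: a_t = (7.97368×10^7 + 4.24864×10^8)/2 = 2.523004×10^8 km.
Transfer time t = π√(a_t³/μ) = π√((2.523004×10^8)³ / 1.327×10^11) = 3.456×10^7 s.
Converting: 3.456×10^7 s ÷ 3.15576×10^7 s/year (365.25 × 86400) = 1.10 years.

t = 1.10 years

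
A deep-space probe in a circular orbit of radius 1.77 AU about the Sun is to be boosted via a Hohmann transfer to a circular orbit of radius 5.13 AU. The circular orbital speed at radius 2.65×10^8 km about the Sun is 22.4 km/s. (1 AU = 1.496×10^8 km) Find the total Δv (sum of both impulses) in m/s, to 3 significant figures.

From the circular-orbit relation v² = μ/r at r = 2.65×10^8 km: μ = v²r = (22.4)² × 2.65×10^8 = 1.32966×10^11 km³/s².
In km: r₁ = 1.77 × 1.496×10^8 = 2.64792×10^8 km; r₂ = 5.13 × 1.496×10^8 = 7.67448×10^8 km.
Transfer-ellipse semi-major axis a_t = (r₁ + r₂)/2 = (2.64792×10^8 + 7.67448×10^8)/2 = 5.1612×10^8 km.
At r₁ the circular-orbit speed is v₁ = √(μ/r₁) = 22.4088 km/s.
On the transfer ellipse at r₁, v² = μ(2/r − 1/a) gives v_p = √[μ(2/r₁ − 1/a_t)] = 27.3255 km/s.
First burn Δv₁ = |v_p − v₁| = 4.9167 km/s.
Circular speed at r₂: v₂ = √(μ/r₂) = 13.16275 km/s.
Transfer-orbit speed at r₂: v_a = √[μ(2/r₂ − 1/a_t)] = 9.428087 km/s.
Second burn Δv₂ = |v₂ − v_a| = 3.7347 km/s.
Total Δv = Δv₁ + Δv₂ = 8.651 km/s.

Δv = 8650 m/s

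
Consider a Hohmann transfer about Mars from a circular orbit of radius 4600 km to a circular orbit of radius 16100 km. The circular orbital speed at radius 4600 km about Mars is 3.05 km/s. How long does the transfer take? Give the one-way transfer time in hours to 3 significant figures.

t = 4.44 hours

From the circular-orbit relation v² = μ/r at r = 4600 km: μ = v²r = (3.05)² × 4600 = 42791.5 km³/s².
The Hohmann ellipse has a_t = (r₁ + r₂)/2 = 10350 km.
Transfer time t = π√(a_t³/μ) = π√((10350)³ / 42791.5) = 15990 s.
Converting: 15990 s ÷ 3600 s/hour = 4.44 hours.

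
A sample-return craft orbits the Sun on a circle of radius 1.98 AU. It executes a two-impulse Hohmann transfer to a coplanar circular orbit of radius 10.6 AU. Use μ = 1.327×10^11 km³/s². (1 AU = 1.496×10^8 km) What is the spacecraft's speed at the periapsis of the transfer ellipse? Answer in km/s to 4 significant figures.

v = 27.48 km/s

In km: r₁ = 1.98 × 1.496×10^8 = 2.96208×10^8 km; r₂ = 10.6 × 1.496×10^8 = 1.58576×10^9 km.
Semi-major axis of the transfer orbit: a_t = (2.96208×10^8 + 1.58576×10^9)/2 = 9.40984×10^8 km.
At periapsis, r = 2.96208×10^8 km.
From the vis-viva equation, v = √[μ(2/r − 1/a_t)] = 27.48 km/s.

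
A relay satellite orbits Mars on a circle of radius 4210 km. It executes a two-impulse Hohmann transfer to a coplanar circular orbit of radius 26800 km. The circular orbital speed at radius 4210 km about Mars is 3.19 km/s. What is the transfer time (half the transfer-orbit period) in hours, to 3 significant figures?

t = 8.14 hours

From the circular-orbit relation v² = μ/r at r = 4210 km: μ = v²r = (3.19)² × 4210 = 42841.4 km³/s².
Semi-major axis of the transfer orbit: a_t = (4210 + 26800)/2 = 15505 km.
By Kepler's third law the transfer-orbit period is T = 2π√(a_t³/μ), so t = T/2 = 29300 s.
Converting: 29300 s ÷ 3600 s/hour = 8.14 hours.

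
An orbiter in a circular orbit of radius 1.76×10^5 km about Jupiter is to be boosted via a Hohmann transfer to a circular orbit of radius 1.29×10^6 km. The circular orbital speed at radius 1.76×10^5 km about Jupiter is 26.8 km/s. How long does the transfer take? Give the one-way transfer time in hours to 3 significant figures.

From the circular-orbit relation v² = μ/r at r = 1.76×10^5 km: μ = v²r = (26.8)² × 1.76×10^5 = 1.26410×10^8 km³/s².
Transfer-ellipse semi-major axis a_t = (r₁ + r₂)/2 = (1.760×10^5 + 1.290×10^6)/2 = 7.330×10^5 km.
Transfer time t = π√(a_t³/μ) = π√((7.330×10^5)³ / 1.26410×10^8) = 1.754×10^5 s.
Converting: 1.754×10^5 s ÷ 3600 s/hour = 48.7 hours.

t = 48.7 hours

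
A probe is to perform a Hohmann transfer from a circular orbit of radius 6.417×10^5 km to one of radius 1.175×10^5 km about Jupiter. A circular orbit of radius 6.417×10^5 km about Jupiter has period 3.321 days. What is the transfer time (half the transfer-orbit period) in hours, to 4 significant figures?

From Kepler's third law T² = 4π²r³/μ at r = 6.417×10^5 km, T = 3.321 days = 3.321 × 86400 s = 2.869344×10^5 s: μ = 4π²r³/T² = 1.26704×10^8 km³/s².
Semi-major axis of the transfer orbit: a_t = (6.417×10^5 + 1.175×10^5)/2 = 3.796×10^5 km.
Half the transfer-orbit period gives t = π√(a_t³/μ) = 65270 s.
Converting: 65270 s ÷ 3600 s/hour = 18.13 hours.

t = 18.13 hours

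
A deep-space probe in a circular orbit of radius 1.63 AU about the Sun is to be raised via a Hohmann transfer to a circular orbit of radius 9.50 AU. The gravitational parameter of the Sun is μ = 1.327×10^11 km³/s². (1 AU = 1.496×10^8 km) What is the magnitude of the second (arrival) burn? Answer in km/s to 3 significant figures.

Δv₂ = 4.43 km/s

In km: r₁ = 1.63 × 1.496×10^8 = 2.43848×10^8 km; r₂ = 9.50 × 1.496×10^8 = 1.4212×10^9 km.
Semi-major axis of the transfer orbit: a_t = (2.43848×10^8 + 1.4212×10^9)/2 = 8.32524×10^8 km.
Circular speed at r = 1.4212×10^9 km: v_c = √(μ/r) = 9.663 km/s.
Transfer-orbit speed at the same r (vis-viva, a = a_t): v_t = √[μ(2/r − 1/a_t)] = 5.230 km/s.
Δv₂ = |v_t − v_c| = |5.230 − 9.663| = 4.433 km/s.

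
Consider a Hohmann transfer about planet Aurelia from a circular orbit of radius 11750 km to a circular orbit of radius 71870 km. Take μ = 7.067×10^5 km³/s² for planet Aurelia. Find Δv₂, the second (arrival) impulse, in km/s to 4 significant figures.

Δv₂ = 1.473 km/s

The Hohmann ellipse has a_t = (r₁ + r₂)/2 = 41810 km.
Circular speed at r = 71870 km: v_c = √(μ/r) = 3.1358 km/s.
Vis-viva on the transfer ellipse at r = 71870 km gives v_t = √[μ(2/r − 1/a_t)] = 1.6624 km/s.
Δv₂ = |v_t − v_c| = |1.6624 − 3.1358| = 1.473 km/s.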